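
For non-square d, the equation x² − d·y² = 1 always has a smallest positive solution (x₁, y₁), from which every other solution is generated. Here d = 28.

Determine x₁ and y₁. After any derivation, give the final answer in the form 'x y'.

√28 = [5; 3,2,3,10, …], period ℓ=4 (even) → k=3
k=0  a_k=5  p_k/q_k = 5/1
k=1  a_k=3  p_k/q_k = 16/3
k=2  a_k=2  p_k/q_k = 37/7
k=3  a_k=3  p_k/q_k = 127/24
fundamental: x₁=127, y₁=24  (since 16129 − 28·576 = 1)

127 24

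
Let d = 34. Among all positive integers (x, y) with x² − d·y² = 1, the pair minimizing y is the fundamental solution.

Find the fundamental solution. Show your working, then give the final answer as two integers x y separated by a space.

35 6

√34 → a₀=5, period (1,4,1,10); ℓ=4 even so k=3
a_0=5:  p_0=5·1+0=5,  q_0=5·0+1=1
a_1=1:  p_1=1·5+1=6,  q_1=1·1+0=1
a_2=4:  p_2=4·6+5=29,  q_2=4·1+1=5
a_3=1:  p_3=1·29+6=35,  q_3=1·5+1=6
(x₁, y₁) = (35, 6);  35² − 34·6² = 1 ✓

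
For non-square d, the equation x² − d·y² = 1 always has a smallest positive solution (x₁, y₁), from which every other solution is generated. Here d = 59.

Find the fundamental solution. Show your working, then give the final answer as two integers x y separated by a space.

d=59: √d = [7; 1,2,7,2,1,14] (ℓ=6, even), read p_5/q_5
k=0  a_k=7  p_k/q_k = 7/1
k=1  a_k=1  p_k/q_k = 8/1
…
k=3  a_k=7  p_k/q_k = 169/22
k=4  a_k=2  p_k/q_k = 361/47
k=5  a_k=1  p_k/q_k = 530/69
(x₁, y₁) = (530, 69);  530² − 59·69² = 1 ✓

530 69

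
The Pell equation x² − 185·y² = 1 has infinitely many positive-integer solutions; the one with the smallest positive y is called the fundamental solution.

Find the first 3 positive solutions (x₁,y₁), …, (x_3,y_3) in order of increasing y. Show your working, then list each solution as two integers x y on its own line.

9249 680
171088001 12578640
3164785833249 232679682040

√185 = [13; 1,1,1,1,26, …], period ℓ=5 (odd) → k=9
a_0=13:  p_0=13·1+0=13,  q_0=13·0+1=1
…
a_2=1:  p_2=1·14+13=27,  q_2=1·1+1=2
a_3=1:  p_3=1·27+14=41,  q_3=1·2+1=3
a_4=1:  p_4=1·41+27=68,  q_4=1·3+2=5
a_5=26:  p_5=26·68+41=1809,  q_5=26·5+3=133
a_6=1:  p_6=1·1809+68=1877,  q_6=1·133+5=138
a_7=1:  p_7=1·1877+1809=3686,  q_7=1·138+133=271
a_8=1:  p_8=1·3686+1877=5563,  q_8=1·271+138=409
a_9=1:  p_9=1·5563+3686=9249,  q_9=1·409+271=680
fundamental: x₁=9249, y₁=680  (since 85544001 − 185·462400 = 1)
(9249+680√185)^2 = 171088001 + 12578640√185
(9249+680√185)^3 = 3164785833249 + 232679682040√185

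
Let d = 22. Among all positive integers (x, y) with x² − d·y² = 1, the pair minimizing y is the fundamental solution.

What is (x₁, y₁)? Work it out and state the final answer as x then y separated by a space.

d=22: √d = [4; 1,2,4,2,1,8] (ℓ=6, even), read p_5/q_5
a_0=4:  p_0=4·1+0=4,  q_0=4·0+1=1
a_1=1:  p_1=1·4+1=5,  q_1=1·1+0=1
a_2=2:  p_2=2·5+4=14,  q_2=2·1+1=3
a_3=4:  p_3=4·14+5=61,  q_3=4·3+1=13
a_4=2:  p_4=2·61+14=136,  q_4=2·13+3=29
a_5=1:  p_5=1·136+61=197,  q_5=1·29+13=42
(x₁, y₁) = (197, 42);  197² − 22·42² = 1 ✓

197 42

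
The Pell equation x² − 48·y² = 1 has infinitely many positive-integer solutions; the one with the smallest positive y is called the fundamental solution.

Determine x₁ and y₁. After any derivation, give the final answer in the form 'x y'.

√48 = [6; 1,12, …], period ℓ=2 (even) → k=1
i=0: a=6 ⇒ p=6, q=1
i=1: a=1 ⇒ p=7, q=1
(x₁, y₁) = (7, 1);  7² − 48·1² = 1 ✓

7 1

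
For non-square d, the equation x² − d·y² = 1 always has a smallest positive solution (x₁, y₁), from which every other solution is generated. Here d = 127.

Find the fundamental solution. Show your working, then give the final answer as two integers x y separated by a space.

√127 = [11; 3,1,2,2,7,11,7,2,2,1,3,22, …], period ℓ=12 (even) → k=11
step 0: (11, 1)  from 11·(1,0) + (0,1)
step 1: (34, 3)  from 3·(11,1) + (1,0)
…
step 3: (124, 11)  from 2·(45,4) + (34,3)
…
step 5: (2175, 193)  from 7·(293,26) + (124,11)
…
step 8: (367620, 32621)  from 2·(171701,15236) + (24218,2149)
…
step 10: (1274561, 113099)  from 1·(906941,80478) + (367620,32621)
step 11: (4730624, 419775)  from 3·(1274561,113099) + (906941,80478)
→ (4730624, 419775).  Check: 4730624²=22378803429376, 127·419775²=22378803429375, difference 1.

4730624 419775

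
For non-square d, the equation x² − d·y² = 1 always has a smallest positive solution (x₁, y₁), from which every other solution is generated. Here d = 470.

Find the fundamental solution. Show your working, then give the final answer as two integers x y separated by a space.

√470 = [21; 1,2,8,2,1,42, …], period ℓ=6 (even) → k=5
i=0: a=21 ⇒ p=21, q=1
…
i=3: a=8 ⇒ p=542, q=25
i=4: a=2 ⇒ p=1149, q=53
i=5: a=1 ⇒ p=1691, q=78
→ (1691, 78).  Check: 1691²=2859481, 470·78²=2859480, difference 1.

1691 78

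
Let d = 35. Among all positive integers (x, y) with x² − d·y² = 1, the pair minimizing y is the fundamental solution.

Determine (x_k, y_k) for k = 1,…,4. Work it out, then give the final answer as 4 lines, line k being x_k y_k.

√35 → a₀=5, period (1,10); ℓ=2 even so k=1
a_0=5:  p_0=5·1+0=5,  q_0=5·0+1=1
a_1=1:  p_1=1·5+1=6,  q_1=1·1+0=1
(x₁, y₁) = (6, 1);  6² − 35·1² = 1 ✓
(x_2, y_2) = (6·6 + 35·1·1, 6·1 + 1·6) = (71, 12)
(x_3, y_3) = (6·71 + 35·1·12, 6·12 + 1·71) = (846, 143)
(x_4, y_4) = (6·846 + 35·1·143, 6·143 + 1·846) = (10081, 1704)

6 1
71 12
846 143
10081 1704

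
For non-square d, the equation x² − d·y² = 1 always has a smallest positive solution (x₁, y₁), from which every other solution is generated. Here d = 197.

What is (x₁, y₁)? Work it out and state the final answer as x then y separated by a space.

393 28

[14; 28] for √197; ℓ=1 ⇒ convergent index 1
i=0: a=14 ⇒ p=14, q=1
i=1: a=28 ⇒ p=393, q=28
fundamental: x₁=393, y₁=28  (since 154449 − 197·784 = 1)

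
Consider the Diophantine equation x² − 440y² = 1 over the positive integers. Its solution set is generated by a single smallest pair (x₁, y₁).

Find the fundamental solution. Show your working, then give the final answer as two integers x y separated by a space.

√440 → a₀=20, period (1,40); ℓ=2 even so k=1
a_0=20:  p_0=20·1+0=20,  q_0=20·0+1=1
a_1=1:  p_1=1·20+1=21,  q_1=1·1+0=1
fundamental: x₁=21, y₁=1  (since 441 − 440·1 = 1)

21 1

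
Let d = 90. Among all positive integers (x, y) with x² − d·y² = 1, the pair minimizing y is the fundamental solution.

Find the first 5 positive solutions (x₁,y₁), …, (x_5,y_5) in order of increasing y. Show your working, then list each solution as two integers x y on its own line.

19 2
721 76
27379 2886
1039681 109592
39480499 4161610

[9; 2,18] for √90; ℓ=2 ⇒ convergent index 1
step 0: (9, 1)  from 9·(1,0) + (0,1)
step 1: (19, 2)  from 2·(9,1) + (1,0)
fundamental: x₁=19, y₁=2  (since 361 − 90·4 = 1)
n=2: (19,2)∘(19,2) = (19·19+90·2·2, 19·2+2·19) = (721,76)
n=3: (721,76)∘(19,2) = (19·721+90·2·76, 19·76+2·721) = (27379,2886)
n=4: (27379,2886)∘(19,2) = (19·27379+90·2·2886, 19·2886+2·27379) = (1039681,109592)
n=5: (1039681,109592)∘(19,2) = (19·1039681+90·2·109592, 19·109592+2·1039681) = (39480499,4161610)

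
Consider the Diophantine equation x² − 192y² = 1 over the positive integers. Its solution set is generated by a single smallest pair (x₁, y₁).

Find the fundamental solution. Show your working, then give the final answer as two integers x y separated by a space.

97 7

√192 = [13; 1,5,1,26, …], period ℓ=4 (even) → k=3
step 0: (13, 1)  from 13·(1,0) + (0,1)
…
step 2: (83, 6)  from 5·(14,1) + (13,1)
step 3: (97, 7)  from 1·(83,6) + (14,1)
→ (97, 7).  Check: 97²=9409, 192·7²=9408, difference 1.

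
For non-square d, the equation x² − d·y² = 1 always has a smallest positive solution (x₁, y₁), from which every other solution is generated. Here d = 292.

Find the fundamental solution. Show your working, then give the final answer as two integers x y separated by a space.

√292 = [17; 11,2,1,3,8,3,1,2,11,34, …], period ℓ=10 (even) → k=9
step 0: (17, 1)  from 17·(1,0) + (0,1)
…
step 2: (393, 23)  from 2·(188,11) + (17,1)
…
step 4: (2136, 125)  from 3·(581,34) + (393,23)
…
step 8: (200767, 11749)  from 2·(72812,4261) + (55143,3227)
step 9: (2281249, 133500)  from 11·(200767,11749) + (72812,4261)
(x₁, y₁) = (2281249, 133500);  2281249² − 292·133500² = 1 ✓

2281249 133500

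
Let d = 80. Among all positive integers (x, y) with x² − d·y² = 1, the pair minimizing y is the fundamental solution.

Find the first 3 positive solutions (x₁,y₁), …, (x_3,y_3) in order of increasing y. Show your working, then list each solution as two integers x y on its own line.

d=80: √d = [8; 1,16] (ℓ=2, even), read p_1/q_1
step 0: (8, 1)  from 8·(1,0) + (0,1)
step 1: (9, 1)  from 1·(8,1) + (1,0)
fundamental: x₁=9, y₁=1  (since 81 − 80·1 = 1)
n=2: (9,1)∘(9,1) = (9·9+80·1·1, 9·1+1·9) = (161,18)
n=3: (161,18)∘(9,1) = (9·161+80·1·18, 9·18+1·161) = (2889,323)

9 1
161 18
2889 323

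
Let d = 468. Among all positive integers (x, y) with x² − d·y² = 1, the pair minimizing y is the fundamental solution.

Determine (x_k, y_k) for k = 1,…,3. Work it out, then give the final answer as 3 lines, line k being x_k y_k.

649 30
842401 38940
1093435849 50544090

√468 → a₀=21, period (1,1,1,2,1,1,1,42); ℓ=8 even so k=7
i=0: a=21 ⇒ p=21, q=1
i=1: a=1 ⇒ p=22, q=1
…
i=4: a=2 ⇒ p=173, q=8
i=5: a=1 ⇒ p=238, q=11
i=6: a=1 ⇒ p=411, q=19
i=7: a=1 ⇒ p=649, q=30
fundamental: x₁=649, y₁=30  (since 421201 − 468·900 = 1)
(649+30√468)^2 = 842401 + 38940√468
(649+30√468)^3 = 1093435849 + 50544090√468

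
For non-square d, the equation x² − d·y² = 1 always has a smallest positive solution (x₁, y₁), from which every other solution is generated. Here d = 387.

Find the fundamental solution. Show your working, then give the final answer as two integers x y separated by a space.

d=387: √d = [19; 1,2,19,2,1,38] (ℓ=6, even), read p_5/q_5
a_0=19:  p_0=19·1+0=19,  q_0=19·0+1=1
…
a_4=2:  p_4=2·1141+59=2341,  q_4=2·58+3=119
a_5=1:  p_5=1·2341+1141=3482,  q_5=1·119+58=177
fundamental: x₁=3482, y₁=177  (since 12124324 − 387·31329 = 1)

3482 177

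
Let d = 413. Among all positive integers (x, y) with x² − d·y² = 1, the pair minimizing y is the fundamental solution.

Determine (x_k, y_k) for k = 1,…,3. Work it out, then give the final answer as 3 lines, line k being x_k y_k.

√413 → a₀=20, period (3,9,1,4,1,9,3,40); ℓ=8 even so k=7
i=0: a=20 ⇒ p=20, q=1
i=1: a=3 ⇒ p=61, q=3
i=2: a=9 ⇒ p=569, q=28
…
i=4: a=4 ⇒ p=3089, q=152
…
i=6: a=9 ⇒ p=36560, q=1799
i=7: a=3 ⇒ p=113399, q=5580
→ (113399, 5580).  Check: 113399²=12859333201, 413·5580²=12859333200, difference 1.
n=2: (113399,5580)∘(113399,5580) = (113399·113399+413·5580·5580, 113399·5580+5580·113399) = (25718666401,1265532840)
n=3: (25718666401,1265532840)∘(113399,5580) = (113399·25718666401+413·5580·1265532840, 113399·1265532840+5580·25718666401) = (5832942102300599,287020317040740)

113399 5580
25718666401 1265532840
5832942102300599 287020317040740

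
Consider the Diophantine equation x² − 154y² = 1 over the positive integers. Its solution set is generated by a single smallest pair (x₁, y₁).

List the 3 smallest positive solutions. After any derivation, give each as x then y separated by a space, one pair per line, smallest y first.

21295 1716
906954049 73084440
38627172925615 3112666297884

√154 = [12; 2,2,3,1,2,1,3,2,2,24, …], period ℓ=10 (even) → k=9
a_0=12:  p_0=12·1+0=12,  q_0=12·0+1=1
a_1=2:  p_1=2·12+1=25,  q_1=2·1+0=2
a_2=2:  p_2=2·25+12=62,  q_2=2·2+1=5
…
a_4=1:  p_4=1·211+62=273,  q_4=1·17+5=22
a_5=2:  p_5=2·273+211=757,  q_5=2·22+17=61
a_6=1:  p_6=1·757+273=1030,  q_6=1·61+22=83
a_7=3:  p_7=3·1030+757=3847,  q_7=3·83+61=310
a_8=2:  p_8=2·3847+1030=8724,  q_8=2·310+83=703
a_9=2:  p_9=2·8724+3847=21295,  q_9=2·703+310=1716
fundamental: x₁=21295, y₁=1716  (since 453477025 − 154·2944656 = 1)
(21295+1716√154)^2 = 906954049 + 73084440√154
(21295+1716√154)^3 = 38627172925615 + 3112666297884√154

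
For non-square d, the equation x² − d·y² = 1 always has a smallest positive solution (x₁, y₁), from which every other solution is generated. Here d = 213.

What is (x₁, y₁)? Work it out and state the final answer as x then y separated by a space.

√213 → a₀=14, period (1,1,2,6,1,8,1,6,2,1,1,28); ℓ=12 even so k=11
step 0: (14, 1)  from 14·(1,0) + (0,1)
…
step 5: (540, 37)  from 1·(467,32) + (73,5)
…
step 10: (115574, 7919)  from 1·(78825,5401) + (36749,2518)
step 11: (194399, 13320)  from 1·(115574,7919) + (78825,5401)
(x₁, y₁) = (194399, 13320);  194399² − 213·13320² = 1 ✓

194399 13320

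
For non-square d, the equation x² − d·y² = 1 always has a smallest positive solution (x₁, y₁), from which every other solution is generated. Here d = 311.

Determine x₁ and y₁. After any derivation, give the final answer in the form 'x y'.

√311 → a₀=17, period (1,1,1,2,1,…,1,1,34); ℓ=16 even so k=15
a_0=17:  p_0=17·1+0=17,  q_0=17·0+1=1
a_1=1:  p_1=1·17+1=18,  q_1=1·1+0=1
…
a_7=3:  p_7=3·1305+194=4109,  q_7=3·74+11=233
…
a_10=6:  p_10=6·217583+71158=1376656,  q_10=6·12338+4035=78063
…
a_13=1:  p_13=1·4565134+1594239=6159373,  q_13=1·258865+90401=349266
a_14=1:  p_14=1·6159373+4565134=10724507,  q_14=1·349266+258865=608131
a_15=1:  p_15=1·10724507+6159373=16883880,  q_15=1·608131+349266=957397
(x₁, y₁) = (16883880, 957397);  16883880² − 311·957397² = 1 ✓

16883880 957397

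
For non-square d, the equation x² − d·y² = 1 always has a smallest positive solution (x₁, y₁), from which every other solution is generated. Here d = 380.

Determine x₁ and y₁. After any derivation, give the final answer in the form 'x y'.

39 2

√380 → a₀=19, period (2,38); ℓ=2 even so k=1
step 0: (19, 1)  from 19·(1,0) + (0,1)
step 1: (39, 2)  from 2·(19,1) + (1,0)
→ (39, 2).  Check: 39²=1521, 380·2²=1520, difference 1.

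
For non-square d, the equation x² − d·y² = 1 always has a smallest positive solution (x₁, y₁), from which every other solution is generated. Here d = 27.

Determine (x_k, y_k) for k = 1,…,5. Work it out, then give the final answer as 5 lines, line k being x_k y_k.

[5; 5,10] for √27; ℓ=2 ⇒ convergent index 1
a_0=5:  p_0=5·1+0=5,  q_0=5·0+1=1
a_1=5:  p_1=5·5+1=26,  q_1=5·1+0=5
fundamental: x₁=26, y₁=5  (since 676 − 27·25 = 1)
(x_2, y_2) = (26·26 + 27·5·5, 26·5 + 5·26) = (1351, 260)
(x_3, y_3) = (26·1351 + 27·5·260, 26·260 + 5·1351) = (70226, 13515)
(x_4, y_4) = (26·70226 + 27·5·13515, 26·13515 + 5·70226) = (3650401, 702520)
(x_5, y_5) = (26·3650401 + 27·5·702520, 26·702520 + 5·3650401) = (189750626, 36517525)

26 5
1351 260
70226 13515
3650401 702520
189750626 36517525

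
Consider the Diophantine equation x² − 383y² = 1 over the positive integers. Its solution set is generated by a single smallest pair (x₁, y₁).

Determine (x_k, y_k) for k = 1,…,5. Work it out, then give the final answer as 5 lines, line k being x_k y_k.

√383 = [19; 1,1,3,19,3,1,1,38, …], period ℓ=8 (even) → k=7
i=0: a=19 ⇒ p=19, q=1
…
i=2: a=1 ⇒ p=39, q=2
…
i=4: a=19 ⇒ p=2642, q=135
i=5: a=3 ⇒ p=8063, q=412
i=6: a=1 ⇒ p=10705, q=547
i=7: a=1 ⇒ p=18768, q=959
→ (18768, 959).  Check: 18768²=352237824, 383·959²=352237823, difference 1.
n=2: (18768,959)∘(18768,959) = (18768·18768+383·959·959, 18768·959+959·18768) = (704475647,35997024)
n=3: (704475647,35997024)∘(18768,959) = (18768·704475647+383·959·35997024, 18768·35997024+959·704475647) = (26443197867024,1351184291905)
n=4: (26443197867024,1351184291905)∘(18768,959) = (18768·26443197867024+383·959·1351184291905, 18768·1351184291905+959·26443197867024) = (992571874432137217,50718053544949056)
n=5: (992571874432137217,50718053544949056)∘(18768,959) = (18768·992571874432137217+383·959·50718053544949056, 18768·50718053544949056+959·992571874432137217) = (37257177852241504710288,1903752856512023474111)

18768 959
704475647 35997024
26443197867024 1351184291905
992571874432137217 50718053544949056
37257177852241504710288 1903752856512023474111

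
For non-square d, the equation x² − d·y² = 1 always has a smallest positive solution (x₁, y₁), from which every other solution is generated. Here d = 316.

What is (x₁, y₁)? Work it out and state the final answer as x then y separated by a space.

12799 720

d=316: √d = [17; 1,3,2,8,2,3,1,34] (ℓ=8, even), read p_7/q_7
i=0: a=17 ⇒ p=17, q=1
i=1: a=1 ⇒ p=18, q=1
…
i=3: a=2 ⇒ p=160, q=9
i=4: a=8 ⇒ p=1351, q=76
i=5: a=2 ⇒ p=2862, q=161
i=6: a=3 ⇒ p=9937, q=559
i=7: a=1 ⇒ p=12799, q=720
(x₁, y₁) = (12799, 720);  12799² − 316·720² = 1 ✓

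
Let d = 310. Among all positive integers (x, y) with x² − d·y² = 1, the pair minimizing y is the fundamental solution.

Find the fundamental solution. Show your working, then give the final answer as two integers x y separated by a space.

√310 → a₀=17, period (1,1,1,1,5,…,1,1,34); ℓ=16 even so k=15
step 0: (17, 1)  from 17·(1,0) + (0,1)
step 1: (18, 1)  from 1·(17,1) + (1,0)
step 2: (35, 2)  from 1·(18,1) + (17,1)
step 3: (53, 3)  from 1·(35,2) + (18,1)
step 4: (88, 5)  from 1·(53,3) + (35,2)
step 5: (493, 28)  from 5·(88,5) + (53,3)
step 6: (1567, 89)  from 3·(493,28) + (88,5)
step 7: (2060, 117)  from 1·(1567,89) + (493,28)
step 8: (5687, 323)  from 2·(2060,117) + (1567,89)
step 9: (7747, 440)  from 1·(5687,323) + (2060,117)
step 10: (28928, 1643)  from 3·(7747,440) + (5687,323)
…
step 13: (333702, 18953)  from 1·(181315,10298) + (152387,8655)
step 14: (515017, 29251)  from 1·(333702,18953) + (181315,10298)
step 15: (848719, 48204)  from 1·(515017,29251) + (333702,18953)
fundamental: x₁=848719, y₁=48204  (since 720323940961 − 310·2323625616 = 1)

848719 48204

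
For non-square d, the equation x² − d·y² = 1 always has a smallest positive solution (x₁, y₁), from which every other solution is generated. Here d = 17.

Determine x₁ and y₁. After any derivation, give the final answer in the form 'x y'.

[4; 8] for √17; ℓ=1 ⇒ convergent index 1
i=0: a=4 ⇒ p=4, q=1
i=1: a=8 ⇒ p=33, q=8
→ (33, 8).  Check: 33²=1089, 17·8²=1088, difference 1.

33 8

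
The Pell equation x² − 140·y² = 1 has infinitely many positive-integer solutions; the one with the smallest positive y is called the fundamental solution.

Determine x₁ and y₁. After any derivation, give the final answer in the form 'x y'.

71 6

[11; 1,4,1,22] for √140; ℓ=4 ⇒ convergent index 3
i=0: a=11 ⇒ p=11, q=1
i=1: a=1 ⇒ p=12, q=1
i=2: a=4 ⇒ p=59, q=5
i=3: a=1 ⇒ p=71, q=6
(x₁, y₁) = (71, 6);  71² − 140·6² = 1 ✓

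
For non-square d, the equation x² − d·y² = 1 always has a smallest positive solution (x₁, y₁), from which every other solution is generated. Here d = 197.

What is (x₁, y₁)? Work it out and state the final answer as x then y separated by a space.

393 28

√197 → a₀=14, period (28); ℓ=1 odd so k=1
step 0: (14, 1)  from 14·(1,0) + (0,1)
step 1: (393, 28)  from 28·(14,1) + (1,0)
fundamental: x₁=393, y₁=28  (since 154449 − 197·784 = 1)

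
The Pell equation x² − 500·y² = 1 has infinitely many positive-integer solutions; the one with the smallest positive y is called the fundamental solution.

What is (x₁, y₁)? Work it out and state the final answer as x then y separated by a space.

d=500: √d = [22; 2,1,3,2,1,…,1,2,44] (ℓ=14, even), read p_13/q_13
k=0  a_k=22  p_k/q_k = 22/1
k=1  a_k=2  p_k/q_k = 45/2
k=2  a_k=1  p_k/q_k = 67/3
k=3  a_k=3  p_k/q_k = 246/11
k=4  a_k=2  p_k/q_k = 559/25
k=5  a_k=1  p_k/q_k = 805/36
…
k=9  a_k=1  p_k/q_k = 30254/1353
…
k=11  a_k=3  p_k/q_k = 259205/11592
k=12  a_k=1  p_k/q_k = 335522/15005
k=13  a_k=2  p_k/q_k = 930249/41602
→ (930249, 41602).  Check: 930249²=865363202001, 500·41602²=865363202000, difference 1.

930249 41602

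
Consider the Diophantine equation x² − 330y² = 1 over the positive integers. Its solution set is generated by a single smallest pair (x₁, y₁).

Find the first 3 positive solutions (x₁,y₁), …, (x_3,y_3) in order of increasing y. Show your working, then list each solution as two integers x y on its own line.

109 6
23761 1308
5179789 285138

√330 = [18; 6,36, …], period ℓ=2 (even) → k=1
i=0: a=18 ⇒ p=18, q=1
i=1: a=6 ⇒ p=109, q=6
→ (109, 6).  Check: 109²=11881, 330·6²=11880, difference 1.
k=2:  x_2 = 109·109+330·6·6 = 23761,  y_2 = 109·6+6·109 = 1308
k=3:  x_3 = 109·23761+330·6·1308 = 5179789,  y_3 = 109·1308+6·23761 = 285138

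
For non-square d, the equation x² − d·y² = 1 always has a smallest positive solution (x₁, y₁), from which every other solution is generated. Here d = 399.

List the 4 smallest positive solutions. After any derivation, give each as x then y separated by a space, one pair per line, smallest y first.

20 1
799 40
31940 1599
1276801 63920

√399 = [19; 1,38, …], period ℓ=2 (even) → k=1
a_0=19:  p_0=19·1+0=19,  q_0=19·0+1=1
a_1=1:  p_1=1·19+1=20,  q_1=1·1+0=1
fundamental: x₁=20, y₁=1  (since 400 − 399·1 = 1)
k=2:  x_2 = 20·20+399·1·1 = 799,  y_2 = 20·1+1·20 = 40
k=3:  x_3 = 20·799+399·1·40 = 31940,  y_3 = 20·40+1·799 = 1599
k=4:  x_4 = 20·31940+399·1·1599 = 1276801,  y_4 = 20·1599+1·31940 = 63920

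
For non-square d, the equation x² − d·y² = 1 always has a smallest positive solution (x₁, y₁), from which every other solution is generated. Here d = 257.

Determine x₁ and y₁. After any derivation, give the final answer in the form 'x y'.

513 32

[16; 32] for √257; ℓ=1 ⇒ convergent index 1
i=0: a=16 ⇒ p=16, q=1
i=1: a=32 ⇒ p=513, q=32
(x₁, y₁) = (513, 32);  513² − 257·32² = 1 ✓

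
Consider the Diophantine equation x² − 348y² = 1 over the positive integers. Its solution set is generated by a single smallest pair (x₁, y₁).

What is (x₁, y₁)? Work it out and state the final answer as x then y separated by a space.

√348 = [18; 1,1,1,8,1,1,1,36, …], period ℓ=8 (even) → k=7
i=0: a=18 ⇒ p=18, q=1
i=1: a=1 ⇒ p=19, q=1
…
i=3: a=1 ⇒ p=56, q=3
i=4: a=8 ⇒ p=485, q=26
i=5: a=1 ⇒ p=541, q=29
i=6: a=1 ⇒ p=1026, q=55
i=7: a=1 ⇒ p=1567, q=84
(x₁, y₁) = (1567, 84);  1567² − 348·84² = 1 ✓

1567 84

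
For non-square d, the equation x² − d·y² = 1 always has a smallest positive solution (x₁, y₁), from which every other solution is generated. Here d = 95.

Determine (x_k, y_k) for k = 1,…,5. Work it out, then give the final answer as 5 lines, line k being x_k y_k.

39 4
3041 312
237159 24332
18495361 1897584
1442400999 147987220

√95 = [9; 1,2,1,18, …], period ℓ=4 (even) → k=3
a_0=9:  p_0=9·1+0=9,  q_0=9·0+1=1
…
a_2=2:  p_2=2·10+9=29,  q_2=2·1+1=3
a_3=1:  p_3=1·29+10=39,  q_3=1·3+1=4
(x₁, y₁) = (39, 4);  39² − 95·4² = 1 ✓
(x_2, y_2) = (39·39 + 95·4·4, 39·4 + 4·39) = (3041, 312)
(x_3, y_3) = (39·3041 + 95·4·312, 39·312 + 4·3041) = (237159, 24332)
(x_4, y_4) = (39·237159 + 95·4·24332, 39·24332 + 4·237159) = (18495361, 1897584)
(x_5, y_5) = (39·18495361 + 95·4·1897584, 39·1897584 + 4·18495361) = (1442400999, 147987220)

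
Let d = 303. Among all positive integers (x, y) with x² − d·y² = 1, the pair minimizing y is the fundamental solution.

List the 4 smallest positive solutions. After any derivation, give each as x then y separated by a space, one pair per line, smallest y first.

2524 145
12741151 731960
64317327724 3694933935
324673857609601 18652025771920

d=303: √d = [17; 2,2,5,2,2,34] (ℓ=6, even), read p_5/q_5
k=0  a_k=17  p_k/q_k = 17/1
…
k=2  a_k=2  p_k/q_k = 87/5
k=3  a_k=5  p_k/q_k = 470/27
k=4  a_k=2  p_k/q_k = 1027/59
k=5  a_k=2  p_k/q_k = 2524/145
fundamental: x₁=2524, y₁=145  (since 6370576 − 303·21025 = 1)
k=2:  x_2 = 2524·2524+303·145·145 = 12741151,  y_2 = 2524·145+145·2524 = 731960
k=3:  x_3 = 2524·12741151+303·145·731960 = 64317327724,  y_3 = 2524·731960+145·12741151 = 3694933935
k=4:  x_4 = 2524·64317327724+303·145·3694933935 = 324673857609601,  y_4 = 2524·3694933935+145·64317327724 = 18652025771920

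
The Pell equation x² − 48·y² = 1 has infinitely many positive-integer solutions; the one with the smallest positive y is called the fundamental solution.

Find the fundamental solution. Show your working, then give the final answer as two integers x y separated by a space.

√48 = [6; 1,12, …], period ℓ=2 (even) → k=1
k=0  a_k=6  p_k/q_k = 6/1
k=1  a_k=1  p_k/q_k = 7/1
(x₁, y₁) = (7, 1);  7² − 48·1² = 1 ✓

7 1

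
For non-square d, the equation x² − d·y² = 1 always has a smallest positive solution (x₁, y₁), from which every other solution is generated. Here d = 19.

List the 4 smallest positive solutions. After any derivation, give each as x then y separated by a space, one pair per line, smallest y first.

d=19: √d = [4; 2,1,3,1,2,8] (ℓ=6, even), read p_5/q_5
i=0: a=4 ⇒ p=4, q=1
i=1: a=2 ⇒ p=9, q=2
…
i=4: a=1 ⇒ p=61, q=14
i=5: a=2 ⇒ p=170, q=39
→ (170, 39).  Check: 170²=28900, 19·39²=28899, difference 1.
n=2: (170,39)∘(170,39) = (170·170+19·39·39, 170·39+39·170) = (57799,13260)
n=3: (57799,13260)∘(170,39) = (170·57799+19·39·13260, 170·13260+39·57799) = (19651490,4508361)
n=4: (19651490,4508361)∘(170,39) = (170·19651490+19·39·4508361, 170·4508361+39·19651490) = (6681448801,1532829480)

170 39
57799 13260
19651490 4508361
6681448801 1532829480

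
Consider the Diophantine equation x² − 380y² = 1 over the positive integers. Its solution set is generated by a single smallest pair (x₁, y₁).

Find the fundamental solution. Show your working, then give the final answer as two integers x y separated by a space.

39 2

d=380: √d = [19; 2,38] (ℓ=2, even), read p_1/q_1
i=0: a=19 ⇒ p=19, q=1
i=1: a=2 ⇒ p=39, q=2
(x₁, y₁) = (39, 2);  39² − 380·2² = 1 ✓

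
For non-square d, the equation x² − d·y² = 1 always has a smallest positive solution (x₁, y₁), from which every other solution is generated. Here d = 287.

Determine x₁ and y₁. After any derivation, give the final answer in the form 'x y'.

√287 = [16; 1,15,1,32, …], period ℓ=4 (even) → k=3
i=0: a=16 ⇒ p=16, q=1
i=1: a=1 ⇒ p=17, q=1
i=2: a=15 ⇒ p=271, q=16
i=3: a=1 ⇒ p=288, q=17
→ (288, 17).  Check: 288²=82944, 287·17²=82943, difference 1.

288 17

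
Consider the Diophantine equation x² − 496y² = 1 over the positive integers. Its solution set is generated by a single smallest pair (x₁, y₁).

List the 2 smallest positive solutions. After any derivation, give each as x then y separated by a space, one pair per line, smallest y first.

[22; 3,1,2,4,1,…,1,3,44] for √496; ℓ=16 ⇒ convergent index 15
i=0: a=22 ⇒ p=22, q=1
i=1: a=3 ⇒ p=67, q=3
i=2: a=1 ⇒ p=89, q=4
i=3: a=2 ⇒ p=245, q=11
i=4: a=4 ⇒ p=1069, q=48
…
i=6: a=1 ⇒ p=2383, q=107
…
i=8: a=2 ⇒ p=14543, q=653
i=9: a=2 ⇒ p=35166, q=1579
…
i=12: a=4 ⇒ p=389209, q=17476
i=13: a=2 ⇒ p=863293, q=38763
i=14: a=1 ⇒ p=1252502, q=56239
i=15: a=3 ⇒ p=4620799, q=207480
fundamental: x₁=4620799, y₁=207480  (since 21351783398401 − 496·43047950400 = 1)
(x_2, y_2) = (4620799·4620799 + 496·207480·207480, 4620799·207480 + 207480·4620799) = (42703566796801, 1917446753040)

4620799 207480
42703566796801 1917446753040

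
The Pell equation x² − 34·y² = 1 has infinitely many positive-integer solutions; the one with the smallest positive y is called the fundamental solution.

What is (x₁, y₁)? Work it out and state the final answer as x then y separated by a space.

[5; 1,4,1,10] for √34; ℓ=4 ⇒ convergent index 3
k=0  a_k=5  p_k/q_k = 5/1
k=1  a_k=1  p_k/q_k = 6/1
k=2  a_k=4  p_k/q_k = 29/5
k=3  a_k=1  p_k/q_k = 35/6
(x₁, y₁) = (35, 6);  35² − 34·6² = 1 ✓

35 6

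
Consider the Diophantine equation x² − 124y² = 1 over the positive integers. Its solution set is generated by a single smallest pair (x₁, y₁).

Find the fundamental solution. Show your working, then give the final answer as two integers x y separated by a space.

√124 = [11; 7,2,1,1,1,…,2,7,22, …], period ℓ=16 (even) → k=15
step 0: (11, 1)  from 11·(1,0) + (0,1)
…
step 5: (657, 59)  from 1·(412,37) + (245,22)
step 6: (2383, 214)  from 3·(657,59) + (412,37)
step 7: (3040, 273)  from 1·(2383,214) + (657,59)
step 8: (14543, 1306)  from 4·(3040,273) + (2383,214)
…
step 10: (67292, 6043)  from 3·(17583,1579) + (14543,1306)
…
step 14: (626251, 56239)  from 2·(237042,21287) + (152167,13665)
step 15: (4620799, 414960)  from 7·(626251,56239) + (237042,21287)
(x₁, y₁) = (4620799, 414960);  4620799² − 124·414960² = 1 ✓

4620799 414960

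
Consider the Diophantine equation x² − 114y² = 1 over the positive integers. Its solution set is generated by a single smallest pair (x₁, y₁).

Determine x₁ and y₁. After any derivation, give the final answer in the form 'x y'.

1025 96

d=114: √d = [10; 1,2,10,2,1,20] (ℓ=6, even), read p_5/q_5
k=0  a_k=10  p_k/q_k = 10/1
k=1  a_k=1  p_k/q_k = 11/1
…
k=3  a_k=10  p_k/q_k = 331/31
k=4  a_k=2  p_k/q_k = 694/65
k=5  a_k=1  p_k/q_k = 1025/96
(x₁, y₁) = (1025, 96);  1025² − 114·96² = 1 ✓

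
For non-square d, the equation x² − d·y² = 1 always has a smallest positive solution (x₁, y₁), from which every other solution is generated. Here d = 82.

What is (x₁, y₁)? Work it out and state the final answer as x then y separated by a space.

d=82: √d = [9; 18] (ℓ=1, odd), read p_1/q_1
a_0=9:  p_0=9·1+0=9,  q_0=9·0+1=1
a_1=18:  p_1=18·9+1=163,  q_1=18·1+0=18
→ (163, 18).  Check: 163²=26569, 82·18²=26568, difference 1.

163 18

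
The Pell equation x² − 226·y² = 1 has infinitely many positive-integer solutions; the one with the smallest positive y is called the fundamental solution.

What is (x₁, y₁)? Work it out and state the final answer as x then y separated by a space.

451 30

d=226: √d = [15; 30] (ℓ=1, odd), read p_1/q_1
k=0  a_k=15  p_k/q_k = 15/1
k=1  a_k=30  p_k/q_k = 451/30
(x₁, y₁) = (451, 30);  451² − 226·30² = 1 ✓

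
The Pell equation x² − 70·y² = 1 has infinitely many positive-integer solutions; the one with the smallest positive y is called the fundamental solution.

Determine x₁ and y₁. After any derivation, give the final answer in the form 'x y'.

√70 = [8; 2,1,2,1,2,16, …], period ℓ=6 (even) → k=5
a_0=8:  p_0=8·1+0=8,  q_0=8·0+1=1
…
a_2=1:  p_2=1·17+8=25,  q_2=1·2+1=3
a_3=2:  p_3=2·25+17=67,  q_3=2·3+2=8
a_4=1:  p_4=1·67+25=92,  q_4=1·8+3=11
a_5=2:  p_5=2·92+67=251,  q_5=2·11+8=30
→ (251, 30).  Check: 251²=63001, 70·30²=63000, difference 1.

251 30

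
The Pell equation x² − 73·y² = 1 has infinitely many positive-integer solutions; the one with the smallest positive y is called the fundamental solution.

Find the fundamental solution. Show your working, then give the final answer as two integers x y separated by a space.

2281249 267000

[8; 1,1,5,5,1,1,16] for √73; ℓ=7 ⇒ convergent index 13
a_0=8:  p_0=8·1+0=8,  q_0=8·0+1=1
a_1=1:  p_1=1·8+1=9,  q_1=1·1+0=1
a_2=1:  p_2=1·9+8=17,  q_2=1·1+1=2
a_3=5:  p_3=5·17+9=94,  q_3=5·2+1=11
…
a_5=1:  p_5=1·487+94=581,  q_5=1·57+11=68
a_6=1:  p_6=1·581+487=1068,  q_6=1·68+57=125
a_7=16:  p_7=16·1068+581=17669,  q_7=16·125+68=2068
…
a_9=1:  p_9=1·18737+17669=36406,  q_9=1·2193+2068=4261
a_10=5:  p_10=5·36406+18737=200767,  q_10=5·4261+2193=23498
a_11=5:  p_11=5·200767+36406=1040241,  q_11=5·23498+4261=121751
a_12=1:  p_12=1·1040241+200767=1241008,  q_12=1·121751+23498=145249
a_13=1:  p_13=1·1241008+1040241=2281249,  q_13=1·145249+121751=267000
→ (2281249, 267000).  Check: 2281249²=5204097000001, 73·267000²=5204097000000, difference 1.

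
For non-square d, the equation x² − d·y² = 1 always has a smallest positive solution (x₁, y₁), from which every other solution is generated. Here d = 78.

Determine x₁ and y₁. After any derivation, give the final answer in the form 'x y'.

√78 = [8; 1,4,1,16, …], period ℓ=4 (even) → k=3
step 0: (8, 1)  from 8·(1,0) + (0,1)
…
step 2: (44, 5)  from 4·(9,1) + (8,1)
step 3: (53, 6)  from 1·(44,5) + (9,1)
fundamental: x₁=53, y₁=6  (since 2809 − 78·36 = 1)

53 6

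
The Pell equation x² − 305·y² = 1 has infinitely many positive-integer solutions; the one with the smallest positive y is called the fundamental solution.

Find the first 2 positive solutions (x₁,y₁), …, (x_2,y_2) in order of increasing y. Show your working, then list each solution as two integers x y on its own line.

√305 → a₀=17, period (2,6,2,34); ℓ=4 even so k=3
i=0: a=17 ⇒ p=17, q=1
i=1: a=2 ⇒ p=35, q=2
i=2: a=6 ⇒ p=227, q=13
i=3: a=2 ⇒ p=489, q=28
→ (489, 28).  Check: 489²=239121, 305·28²=239120, difference 1.
k=2:  x_2 = 489·489+305·28·28 = 478241,  y_2 = 489·28+28·489 = 27384

489 28
478241 27384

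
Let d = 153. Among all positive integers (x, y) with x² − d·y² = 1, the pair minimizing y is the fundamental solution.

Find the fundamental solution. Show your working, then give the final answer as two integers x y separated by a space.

2177 176

d=153: √d = [12; 2,1,2,2,2,1,2,24] (ℓ=8, even), read p_7/q_7
a_0=12:  p_0=12·1+0=12,  q_0=12·0+1=1
…
a_4=2:  p_4=2·99+37=235,  q_4=2·8+3=19
a_5=2:  p_5=2·235+99=569,  q_5=2·19+8=46
a_6=1:  p_6=1·569+235=804,  q_6=1·46+19=65
a_7=2:  p_7=2·804+569=2177,  q_7=2·65+46=176
fundamental: x₁=2177, y₁=176  (since 4739329 − 153·30976 = 1)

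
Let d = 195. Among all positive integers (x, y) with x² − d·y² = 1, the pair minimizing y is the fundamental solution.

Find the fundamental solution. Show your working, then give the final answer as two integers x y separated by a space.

14 1

d=195: √d = [13; 1,26] (ℓ=2, even), read p_1/q_1
i=0: a=13 ⇒ p=13, q=1
i=1: a=1 ⇒ p=14, q=1
fundamental: x₁=14, y₁=1  (since 196 − 195·1 = 1)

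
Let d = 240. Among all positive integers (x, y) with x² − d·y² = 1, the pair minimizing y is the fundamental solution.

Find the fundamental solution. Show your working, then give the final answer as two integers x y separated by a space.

31 2

d=240: √d = [15; 2,30] (ℓ=2, even), read p_1/q_1
step 0: (15, 1)  from 15·(1,0) + (0,1)
step 1: (31, 2)  from 2·(15,1) + (1,0)
fundamental: x₁=31, y₁=2  (since 961 − 240·4 = 1)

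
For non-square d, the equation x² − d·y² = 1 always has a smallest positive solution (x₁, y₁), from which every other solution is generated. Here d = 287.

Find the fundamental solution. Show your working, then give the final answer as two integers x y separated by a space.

√287 → a₀=16, period (1,15,1,32); ℓ=4 even so k=3
k=0  a_k=16  p_k/q_k = 16/1
k=1  a_k=1  p_k/q_k = 17/1
k=2  a_k=15  p_k/q_k = 271/16
k=3  a_k=1  p_k/q_k = 288/17
→ (288, 17).  Check: 288²=82944, 287·17²=82943, difference 1.

288 17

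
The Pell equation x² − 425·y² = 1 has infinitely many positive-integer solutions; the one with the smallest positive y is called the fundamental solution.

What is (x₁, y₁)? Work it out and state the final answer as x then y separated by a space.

√425 = [20; 1,1,1,1,1,1,40, …], period ℓ=7 (odd) → k=13
a_0=20:  p_0=20·1+0=20,  q_0=20·0+1=1
…
a_6=1:  p_6=1·165+103=268,  q_6=1·8+5=13
a_7=40:  p_7=40·268+165=10885,  q_7=40·13+8=528
…
a_10=1:  p_10=1·22038+11153=33191,  q_10=1·1069+541=1610
a_11=1:  p_11=1·33191+22038=55229,  q_11=1·1610+1069=2679
a_12=1:  p_12=1·55229+33191=88420,  q_12=1·2679+1610=4289
a_13=1:  p_13=1·88420+55229=143649,  q_13=1·4289+2679=6968
fundamental: x₁=143649, y₁=6968  (since 20635035201 − 425·48553024 = 1)

143649 6968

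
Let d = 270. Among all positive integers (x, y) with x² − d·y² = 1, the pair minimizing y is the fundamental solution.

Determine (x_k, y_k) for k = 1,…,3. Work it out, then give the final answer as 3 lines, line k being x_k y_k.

5291 322
55989361 3407404
592479412811 36057148806

[16; 2,3,6,3,2,32] for √270; ℓ=6 ⇒ convergent index 5
a_0=16:  p_0=16·1+0=16,  q_0=16·0+1=1
a_1=2:  p_1=2·16+1=33,  q_1=2·1+0=2
a_2=3:  p_2=3·33+16=115,  q_2=3·2+1=7
a_3=6:  p_3=6·115+33=723,  q_3=6·7+2=44
a_4=3:  p_4=3·723+115=2284,  q_4=3·44+7=139
a_5=2:  p_5=2·2284+723=5291,  q_5=2·139+44=322
fundamental: x₁=5291, y₁=322  (since 27994681 − 270·103684 = 1)
n=2: (5291,322)∘(5291,322) = (5291·5291+270·322·322, 5291·322+322·5291) = (55989361,3407404)
n=3: (55989361,3407404)∘(5291,322) = (5291·55989361+270·322·3407404, 5291·3407404+322·55989361) = (592479412811,36057148806)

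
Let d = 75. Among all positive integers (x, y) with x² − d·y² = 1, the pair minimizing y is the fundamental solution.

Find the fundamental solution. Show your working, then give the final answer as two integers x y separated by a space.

d=75: √d = [8; 1,1,1,16] (ℓ=4, even), read p_3/q_3
a_0=8:  p_0=8·1+0=8,  q_0=8·0+1=1
…
a_2=1:  p_2=1·9+8=17,  q_2=1·1+1=2
a_3=1:  p_3=1·17+9=26,  q_3=1·2+1=3
fundamental: x₁=26, y₁=3  (since 676 − 75·9 = 1)

26 3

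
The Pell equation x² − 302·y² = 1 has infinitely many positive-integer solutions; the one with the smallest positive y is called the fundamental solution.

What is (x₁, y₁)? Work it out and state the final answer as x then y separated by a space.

4276623 246092

√302 → a₀=17, period (2,1,1,1,4,…,1,2,34); ℓ=16 even so k=15
step 0: (17, 1)  from 17·(1,0) + (0,1)
…
step 3: (87, 5)  from 1·(52,3) + (35,2)
…
step 5: (643, 37)  from 4·(139,8) + (87,5)
step 6: (1425, 82)  from 2·(643,37) + (139,8)
…
step 8: (34513, 1986)  from 16·(2068,119) + (1425,82)
…
step 10: (107675, 6196)  from 2·(36581,2105) + (34513,1986)
step 11: (467281, 26889)  from 4·(107675,6196) + (36581,2105)
…
step 13: (1042237, 59974)  from 1·(574956,33085) + (467281,26889)
step 14: (1617193, 93059)  from 1·(1042237,59974) + (574956,33085)
step 15: (4276623, 246092)  from 2·(1617193,93059) + (1042237,59974)
(x₁, y₁) = (4276623, 246092);  4276623² − 302·246092² = 1 ✓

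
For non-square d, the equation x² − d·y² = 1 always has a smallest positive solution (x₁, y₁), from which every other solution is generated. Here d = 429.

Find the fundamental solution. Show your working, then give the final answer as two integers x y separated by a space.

1524095 73584

√429 = [20; 1,2,2,9,1,12,1,9,2,2,1,40, …], period ℓ=12 (even) → k=11
i=0: a=20 ⇒ p=20, q=1
…
i=2: a=2 ⇒ p=62, q=3
…
i=5: a=1 ⇒ p=1512, q=73
i=6: a=12 ⇒ p=19511, q=942
i=7: a=1 ⇒ p=21023, q=1015
…
i=10: a=2 ⇒ p=1085636, q=52415
i=11: a=1 ⇒ p=1524095, q=73584
→ (1524095, 73584).  Check: 1524095²=2322865569025, 429·73584²=2322865569024, difference 1.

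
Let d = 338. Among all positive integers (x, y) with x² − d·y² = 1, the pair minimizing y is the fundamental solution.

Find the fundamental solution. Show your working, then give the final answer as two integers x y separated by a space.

114243 6214

√338 → a₀=18, period (2,1,1,2,36); ℓ=5 odd so k=9
k=0  a_k=18  p_k/q_k = 18/1
k=1  a_k=2  p_k/q_k = 37/2
k=2  a_k=1  p_k/q_k = 55/3
…
k=4  a_k=2  p_k/q_k = 239/13
…
k=6  a_k=2  p_k/q_k = 17631/959
k=7  a_k=1  p_k/q_k = 26327/1432
k=8  a_k=1  p_k/q_k = 43958/2391
k=9  a_k=2  p_k/q_k = 114243/6214
(x₁, y₁) = (114243, 6214);  114243² − 338·6214² = 1 ✓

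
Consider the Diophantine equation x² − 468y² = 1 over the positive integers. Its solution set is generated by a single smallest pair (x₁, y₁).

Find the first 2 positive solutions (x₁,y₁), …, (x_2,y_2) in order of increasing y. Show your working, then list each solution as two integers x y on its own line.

649 30
842401 38940

√468 = [21; 1,1,1,2,1,1,1,42, …], period ℓ=8 (even) → k=7
i=0: a=21 ⇒ p=21, q=1
i=1: a=1 ⇒ p=22, q=1
…
i=3: a=1 ⇒ p=65, q=3
i=4: a=2 ⇒ p=173, q=8
i=5: a=1 ⇒ p=238, q=11
i=6: a=1 ⇒ p=411, q=19
i=7: a=1 ⇒ p=649, q=30
fundamental: x₁=649, y₁=30  (since 421201 − 468·900 = 1)
n=2: (649,30)∘(649,30) = (649·649+468·30·30, 649·30+30·649) = (842401,38940)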